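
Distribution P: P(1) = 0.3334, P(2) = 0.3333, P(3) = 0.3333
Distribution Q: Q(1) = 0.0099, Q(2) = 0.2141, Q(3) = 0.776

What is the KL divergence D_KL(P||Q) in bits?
1.4980 bits

D_KL(P||Q) = Σ P(x) log₂(P(x)/Q(x))

Computing term by term:
  P(1)·log₂(P(1)/Q(1)) = 0.3334·log₂(0.3334/0.0099) = 1.69157
  P(2)·log₂(P(2)/Q(2)) = 0.3333·log₂(0.3333/0.2141) = 0.21282
  P(3)·log₂(P(3)/Q(3)) = 0.3333·log₂(0.3333/0.776) = -0.40637

D_KL(P||Q) = 1.69157 + 0.21282 - 0.40637 = 1.49802 ≈ 1.4980 bits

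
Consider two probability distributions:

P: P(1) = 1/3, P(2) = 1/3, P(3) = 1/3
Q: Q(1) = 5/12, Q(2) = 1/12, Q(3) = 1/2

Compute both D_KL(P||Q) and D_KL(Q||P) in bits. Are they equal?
D_KL(P||Q) = 0.3644 bits, D_KL(Q||P) = 0.2600 bits. No, they are not equal.

D_KL(P||Q) = Σ P(x) log₂(P(x)/Q(x))

Computing term by term:
  P(1)·log₂(P(1)/Q(1)) = (1/3)·log₂((1/3)/(5/12)) = -0.10731
  P(2)·log₂(P(2)/Q(2)) = (1/3)·log₂((1/3)/(1/12)) = 0.66667
  P(3)·log₂(P(3)/Q(3)) = (1/3)·log₂((1/3)/(1/2)) = -0.19499

D_KL(P||Q) = -0.10731 + 0.66667 - 0.19499 = 0.36437 ≈ 0.3644 bits

D_KL(Q||P) = Σ Q(x) log₂(Q(x)/P(x))

Computing term by term:
  Q(1)·log₂(Q(1)/P(1)) = (5/12)·log₂((5/12)/(1/3)) = 0.13414
  Q(2)·log₂(Q(2)/P(2)) = (1/12)·log₂((1/12)/(1/3)) = -0.16667
  Q(3)·log₂(Q(3)/P(3)) = (1/2)·log₂((1/2)/(1/3)) = 0.29248

D_KL(Q||P) = 0.13414 - 0.16667 + 0.29248 = 0.25995 ≈ 0.2600 bits

These are NOT equal (difference: 0.1044 bits). KL divergence is asymmetric: D_KL(P||Q) ≠ D_KL(Q||P) in general.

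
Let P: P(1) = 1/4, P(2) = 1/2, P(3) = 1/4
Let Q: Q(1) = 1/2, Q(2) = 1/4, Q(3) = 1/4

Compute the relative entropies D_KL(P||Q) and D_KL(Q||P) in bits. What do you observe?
D_KL(P||Q) = 0.2500 bits, D_KL(Q||P) = 0.2500 bits. The two directions give the same value here, because Q is a self-inverse relabeling of P; in general KL divergence is asymmetric.

D_KL(P||Q) = Σ P(x) log₂(P(x)/Q(x))

Computing term by term:
  P(1)·log₂(P(1)/Q(1)) = (1/4)·log₂((1/4)/(1/2)) = -0.25000
  P(2)·log₂(P(2)/Q(2)) = (1/2)·log₂((1/2)/(1/4)) = 0.50000
  P(3)·log₂(P(3)/Q(3)) = (1/4)·log₂((1/4)/(1/4)) = 0.00000

D_KL(P||Q) = -0.25000 + 0.50000 + 0.00000 = 0.25000 ≈ 0.2500 bits

D_KL(Q||P) = Σ Q(x) log₂(Q(x)/P(x))

Computing term by term:
  Q(1)·log₂(Q(1)/P(1)) = (1/2)·log₂((1/2)/(1/4)) = 0.50000
  Q(2)·log₂(Q(2)/P(2)) = (1/4)·log₂((1/4)/(1/2)) = -0.25000
  Q(3)·log₂(Q(3)/P(3)) = (1/4)·log₂((1/4)/(1/4)) = 0.00000

D_KL(Q||P) = 0.50000 - 0.25000 + 0.00000 = 0.25000 ≈ 0.2500 bits

These ARE equal here. Q is P with outcomes relabeled (Q(1) = P(2), Q(2) = P(1)) by a relabeling that is its own inverse, so the two sums contain exactly the same terms in a different order. This is a special case — KL divergence is not symmetric in general: D_KL(P||Q) ≠ D_KL(Q||P) for most P, Q.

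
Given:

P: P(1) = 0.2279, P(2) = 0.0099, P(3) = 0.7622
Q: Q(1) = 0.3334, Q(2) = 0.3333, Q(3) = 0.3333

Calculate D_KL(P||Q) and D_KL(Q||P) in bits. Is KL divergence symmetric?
D_KL(P||Q) = 0.7343 bits, D_KL(Q||P) = 1.4762 bits. No, KL divergence is not symmetric.

D_KL(P||Q) = Σ P(x) log₂(P(x)/Q(x))

Computing term by term:
  P(1)·log₂(P(1)/Q(1)) = 0.2279·log₂(0.2279/0.3334) = -0.12508
  P(2)·log₂(P(2)/Q(2)) = 0.0099·log₂(0.0099/0.3333) = -0.05023
  P(3)·log₂(P(3)/Q(3)) = 0.7622·log₂(0.7622/0.3333) = 0.90957

D_KL(P||Q) = -0.12508 - 0.05023 + 0.90957 = 0.73426 ≈ 0.7343 bits

D_KL(Q||P) = Σ Q(x) log₂(Q(x)/P(x))

Computing term by term:
  Q(1)·log₂(Q(1)/P(1)) = 0.3334·log₂(0.3334/0.2279) = 0.18299
  Q(2)·log₂(Q(2)/P(2)) = 0.3333·log₂(0.3333/0.0099) = 1.69091
  Q(3)·log₂(Q(3)/P(3)) = 0.3333·log₂(0.3333/0.7622) = -0.39774

D_KL(Q||P) = 0.18299 + 1.69091 - 0.39774 = 1.47616 ≈ 1.4762 bits

These are NOT equal (difference: 0.7419 bits). KL divergence is asymmetric: D_KL(P||Q) ≠ D_KL(Q||P) in general.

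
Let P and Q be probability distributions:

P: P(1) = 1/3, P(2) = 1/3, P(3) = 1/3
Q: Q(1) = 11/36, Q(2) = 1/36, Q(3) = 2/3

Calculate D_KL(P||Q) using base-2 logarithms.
0.9035 bits

D_KL(P||Q) = Σ P(x) log₂(P(x)/Q(x))

Computing term by term:
  P(1)·log₂(P(1)/Q(1)) = (1/3)·log₂((1/3)/(11/36)) = 0.04184
  P(2)·log₂(P(2)/Q(2)) = (1/3)·log₂((1/3)/(1/36)) = 1.19499
  P(3)·log₂(P(3)/Q(3)) = (1/3)·log₂((1/3)/(2/3)) = -0.33333

D_KL(P||Q) = 0.04184 + 1.19499 - 0.33333 = 0.90350 ≈ 0.9035 bits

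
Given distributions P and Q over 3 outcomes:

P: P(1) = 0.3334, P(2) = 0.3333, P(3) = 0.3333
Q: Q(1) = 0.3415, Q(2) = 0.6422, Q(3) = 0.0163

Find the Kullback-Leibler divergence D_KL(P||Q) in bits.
1.1242 bits

D_KL(P||Q) = Σ P(x) log₂(P(x)/Q(x))

Computing term by term:
  P(1)·log₂(P(1)/Q(1)) = 0.3334·log₂(0.3334/0.3415) = -0.01155
  P(2)·log₂(P(2)/Q(2)) = 0.3333·log₂(0.3333/0.6422) = -0.31537
  P(3)·log₂(P(3)/Q(3)) = 0.3333·log₂(0.3333/0.0163) = 1.45115

D_KL(P||Q) = -0.01155 - 0.31537 + 1.45115 = 1.12423 ≈ 1.1242 bits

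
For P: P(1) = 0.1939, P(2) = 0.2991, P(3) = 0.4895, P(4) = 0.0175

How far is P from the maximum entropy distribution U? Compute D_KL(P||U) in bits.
0.4137 bits

U(i) = 1/4 for all i

D_KL(P||U) = Σ P(x) log₂(P(x) / (1/4))
           = Σ P(x) log₂(P(x)) + log₂(4)
           = log₂(4) - H(P)

H(P) = -Σ P(x) log₂(P(x)):
  -P(1)·log₂(P(1)) = -(0.1939)·log₂(0.1939) = 0.45889
  -P(2)·log₂(P(2)) = -(0.2991)·log₂(0.2991) = 0.52082
  -P(3)·log₂(P(3)) = -(0.4895)·log₂(0.4895) = 0.50449
  -P(4)·log₂(P(4)) = -(0.0175)·log₂(0.0175) = 0.10214
H(P) = 0.45889 + 0.52082 + 0.50449 + 0.10214 = 1.58634 bits

log₂(4) = 2.00000 bits

D_KL(P||U) = 2.00000 - 1.58634 = 0.41366 ≈ 0.4137 bits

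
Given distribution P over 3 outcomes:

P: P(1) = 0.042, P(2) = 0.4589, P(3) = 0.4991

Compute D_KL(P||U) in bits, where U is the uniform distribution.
0.3768 bits

U(i) = 1/3 for all i

D_KL(P||U) = Σ P(x) log₂(P(x) / (1/3))
           = Σ P(x) log₂(P(x)) + log₂(3)
           = log₂(3) - H(P)

H(P) = -Σ P(x) log₂(P(x)):
  -P(1)·log₂(P(1)) = -(0.042)·log₂(0.042) = 0.19209
  -P(2)·log₂(P(2)) = -(0.4589)·log₂(0.4589) = 0.51569
  -P(3)·log₂(P(3)) = -(0.4991)·log₂(0.4991) = 0.50040
H(P) = 0.19209 + 0.51569 + 0.50040 = 1.20818 bits

log₂(3) = 1.58496 bits

D_KL(P||U) = 1.58496 - 1.20818 = 0.37678 ≈ 0.3768 bits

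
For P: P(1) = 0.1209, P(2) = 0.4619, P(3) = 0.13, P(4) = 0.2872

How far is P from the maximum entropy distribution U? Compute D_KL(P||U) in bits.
0.2172 bits

U(i) = 1/4 for all i

D_KL(P||U) = Σ P(x) log₂(P(x) / (1/4))
           = Σ P(x) log₂(P(x)) + log₂(4)
           = log₂(4) - H(P)

H(P) = -Σ P(x) log₂(P(x)):
  -P(1)·log₂(P(1)) = -(0.1209)·log₂(0.1209) = 0.36852
  -P(2)·log₂(P(2)) = -(0.4619)·log₂(0.4619) = 0.51472
  -P(3)·log₂(P(3)) = -(0.13)·log₂(0.13) = 0.38264
  -P(4)·log₂(P(4)) = -(0.2872)·log₂(0.2872) = 0.51692
H(P) = 0.36852 + 0.51472 + 0.38264 + 0.51692 = 1.78280 bits

log₂(4) = 2.00000 bits

D_KL(P||U) = 2.00000 - 1.78280 = 0.21720 ≈ 0.2172 bits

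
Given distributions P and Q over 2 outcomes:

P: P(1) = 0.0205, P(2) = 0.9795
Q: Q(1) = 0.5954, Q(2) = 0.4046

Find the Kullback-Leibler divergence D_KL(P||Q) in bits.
1.1498 bits

D_KL(P||Q) = Σ P(x) log₂(P(x)/Q(x))

Computing term by term:
  P(1)·log₂(P(1)/Q(1)) = 0.0205·log₂(0.0205/0.5954) = -0.09963
  P(2)·log₂(P(2)/Q(2)) = 0.9795·log₂(0.9795/0.4046) = 1.24940

D_KL(P||Q) = -0.09963 + 1.24940 = 1.14977 ≈ 1.1498 bits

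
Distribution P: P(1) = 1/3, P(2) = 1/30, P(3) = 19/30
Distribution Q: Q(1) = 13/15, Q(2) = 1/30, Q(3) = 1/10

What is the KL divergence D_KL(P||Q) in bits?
1.2270 bits

D_KL(P||Q) = Σ P(x) log₂(P(x)/Q(x))

Computing term by term:
  P(1)·log₂(P(1)/Q(1)) = (1/3)·log₂((1/3)/(13/15)) = -0.45950
  P(2)·log₂(P(2)/Q(2)) = (1/30)·log₂((1/30)/(1/30)) = 0.00000
  P(3)·log₂(P(3)/Q(3)) = (19/30)·log₂((19/30)/(1/10)) = 1.68654

D_KL(P||Q) = -0.45950 + 0.00000 + 1.68654 = 1.22704 ≈ 1.2270 bits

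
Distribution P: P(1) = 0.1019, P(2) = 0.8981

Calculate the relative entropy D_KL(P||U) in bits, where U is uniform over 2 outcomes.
0.5250 bits

U(i) = 1/2 for all i

D_KL(P||U) = Σ P(x) log₂(P(x) / (1/2))
           = Σ P(x) log₂(P(x)) + log₂(2)
           = log₂(2) - H(P)

H(P) = -Σ P(x) log₂(P(x)):
  -P(1)·log₂(P(1)) = -(0.1019)·log₂(0.1019) = 0.33574
  -P(2)·log₂(P(2)) = -(0.8981)·log₂(0.8981) = 0.13925
H(P) = 0.33574 + 0.13925 = 0.47499 bits

log₂(2) = 1.00000 bits

D_KL(P||U) = 1.00000 - 0.47499 = 0.52501 ≈ 0.5250 bits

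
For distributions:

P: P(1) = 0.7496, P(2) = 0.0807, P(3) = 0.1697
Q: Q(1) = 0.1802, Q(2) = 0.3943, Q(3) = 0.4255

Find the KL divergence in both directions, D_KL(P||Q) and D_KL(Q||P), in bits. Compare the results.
D_KL(P||Q) = 1.1318 bits, D_KL(Q||P) = 1.0961 bits. D_KL(P||Q) is larger than D_KL(Q||P) by 0.0357 bits; the two directions differ.

D_KL(P||Q) = Σ P(x) log₂(P(x)/Q(x))

Computing term by term:
  P(1)·log₂(P(1)/Q(1)) = 0.7496·log₂(0.7496/0.1802) = 1.54157
  P(2)·log₂(P(2)/Q(2)) = 0.0807·log₂(0.0807/0.3943) = -0.18469
  P(3)·log₂(P(3)/Q(3)) = 0.1697·log₂(0.1697/0.4255) = -0.22505

D_KL(P||Q) = 1.54157 - 0.18469 - 0.22505 = 1.13183 ≈ 1.1318 bits

D_KL(Q||P) = Σ Q(x) log₂(Q(x)/P(x))

Computing term by term:
  Q(1)·log₂(Q(1)/P(1)) = 0.1802·log₂(0.1802/0.7496) = -0.37059
  Q(2)·log₂(Q(2)/P(2)) = 0.3943·log₂(0.3943/0.0807) = 0.90242
  Q(3)·log₂(Q(3)/P(3)) = 0.4255·log₂(0.4255/0.1697) = 0.56429

D_KL(Q||P) = -0.37059 + 0.90242 + 0.56429 = 1.09612 ≈ 1.0961 bits

These are NOT equal (difference: 0.0357 bits). KL divergence is asymmetric: D_KL(P||Q) ≠ D_KL(Q||P) in general.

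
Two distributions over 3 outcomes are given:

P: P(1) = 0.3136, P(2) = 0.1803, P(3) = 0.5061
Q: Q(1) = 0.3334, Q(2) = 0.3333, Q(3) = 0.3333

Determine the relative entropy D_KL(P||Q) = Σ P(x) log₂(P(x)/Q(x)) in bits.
0.1175 bits

D_KL(P||Q) = Σ P(x) log₂(P(x)/Q(x))

Computing term by term:
  P(1)·log₂(P(1)/Q(1)) = 0.3136·log₂(0.3136/0.3334) = -0.02770
  P(2)·log₂(P(2)/Q(2)) = 0.1803·log₂(0.1803/0.3333) = -0.15982
  P(3)·log₂(P(3)/Q(3)) = 0.5061·log₂(0.5061/0.3333) = 0.30498

D_KL(P||Q) = -0.02770 - 0.15982 + 0.30498 = 0.11746 ≈ 0.1175 bits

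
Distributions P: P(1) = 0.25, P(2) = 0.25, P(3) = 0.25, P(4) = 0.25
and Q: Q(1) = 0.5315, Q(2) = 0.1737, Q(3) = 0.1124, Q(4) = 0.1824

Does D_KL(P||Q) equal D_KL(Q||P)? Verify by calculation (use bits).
D_KL(P||Q) = 0.2613 bits, D_KL(Q||P) = 0.2745 bits. No — D_KL(P||Q) ≠ D_KL(Q||P) for this pair.

D_KL(P||Q) = Σ P(x) log₂(P(x)/Q(x))

Computing term by term:
  P(1)·log₂(P(1)/Q(1)) = 0.25·log₂(0.25/0.5315) = -0.27204
  P(2)·log₂(P(2)/Q(2)) = 0.25·log₂(0.25/0.1737) = 0.13133
  P(3)·log₂(P(3)/Q(3)) = 0.25·log₂(0.25/0.1124) = 0.28832
  P(4)·log₂(P(4)/Q(4)) = 0.25·log₂(0.25/0.1824) = 0.11371

D_KL(P||Q) = -0.27204 + 0.13133 + 0.28832 + 0.11371 = 0.26132 ≈ 0.2613 bits

D_KL(Q||P) = Σ Q(x) log₂(Q(x)/P(x))

Computing term by term:
  Q(1)·log₂(Q(1)/P(1)) = 0.5315·log₂(0.5315/0.25) = 0.57835
  Q(2)·log₂(Q(2)/P(2)) = 0.1737·log₂(0.1737/0.25) = -0.09125
  Q(3)·log₂(Q(3)/P(3)) = 0.1124·log₂(0.1124/0.25) = -0.12963
  Q(4)·log₂(Q(4)/P(4)) = 0.1824·log₂(0.1824/0.25) = -0.08296

D_KL(Q||P) = 0.57835 - 0.09125 - 0.12963 - 0.08296 = 0.27451 ≈ 0.2745 bits

These are NOT equal (difference: 0.0132 bits). KL divergence is asymmetric: D_KL(P||Q) ≠ D_KL(Q||P) in general.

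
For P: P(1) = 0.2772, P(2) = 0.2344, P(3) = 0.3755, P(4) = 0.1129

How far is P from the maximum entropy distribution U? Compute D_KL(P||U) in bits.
0.1104 bits

U(i) = 1/4 for all i

D_KL(P||U) = Σ P(x) log₂(P(x) / (1/4))
           = Σ P(x) log₂(P(x)) + log₂(4)
           = log₂(4) - H(P)

H(P) = -Σ P(x) log₂(P(x)):
  -P(1)·log₂(P(1)) = -(0.2772)·log₂(0.2772) = 0.51310
  -P(2)·log₂(P(2)) = -(0.2344)·log₂(0.2344) = 0.49059
  -P(3)·log₂(P(3)) = -(0.3755)·log₂(0.3755) = 0.53062
  -P(4)·log₂(P(4)) = -(0.1129)·log₂(0.1129) = 0.35528
H(P) = 0.51310 + 0.49059 + 0.53062 + 0.35528 = 1.88959 bits

log₂(4) = 2.00000 bits

D_KL(P||U) = 2.00000 - 1.88959 = 0.11041 ≈ 0.1104 bits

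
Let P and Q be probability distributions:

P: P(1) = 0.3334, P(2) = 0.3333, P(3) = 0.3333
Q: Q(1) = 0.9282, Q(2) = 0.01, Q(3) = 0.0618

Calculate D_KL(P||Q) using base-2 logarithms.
2.0039 bits

D_KL(P||Q) = Σ P(x) log₂(P(x)/Q(x))

Computing term by term:
  P(1)·log₂(P(1)/Q(1)) = 0.3334·log₂(0.3334/0.9282) = -0.49249
  P(2)·log₂(P(2)/Q(2)) = 0.3333·log₂(0.3333/0.01) = 1.68608
  P(3)·log₂(P(3)/Q(3)) = 0.3333·log₂(0.3333/0.0618) = 0.81030

D_KL(P||Q) = -0.49249 + 1.68608 + 0.81030 = 2.00389 ≈ 2.0039 bits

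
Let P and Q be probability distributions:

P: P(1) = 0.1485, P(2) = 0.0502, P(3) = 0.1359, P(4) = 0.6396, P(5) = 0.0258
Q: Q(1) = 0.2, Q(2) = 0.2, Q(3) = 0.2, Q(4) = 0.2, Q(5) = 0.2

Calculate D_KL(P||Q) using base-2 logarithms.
0.7568 bits

D_KL(P||Q) = Σ P(x) log₂(P(x)/Q(x))

Computing term by term:
  P(1)·log₂(P(1)/Q(1)) = 0.1485·log₂(0.1485/0.2) = -0.06379
  P(2)·log₂(P(2)/Q(2)) = 0.0502·log₂(0.0502/0.2) = -0.10011
  P(3)·log₂(P(3)/Q(3)) = 0.1359·log₂(0.1359/0.2) = -0.07576
  P(4)·log₂(P(4)/Q(4)) = 0.6396·log₂(0.6396/0.2) = 1.07272
  P(5)·log₂(P(5)/Q(5)) = 0.0258·log₂(0.0258/0.2) = -0.07623

D_KL(P||Q) = -0.06379 - 0.10011 - 0.07576 + 1.07272 - 0.07623 = 0.75683 ≈ 0.7568 bits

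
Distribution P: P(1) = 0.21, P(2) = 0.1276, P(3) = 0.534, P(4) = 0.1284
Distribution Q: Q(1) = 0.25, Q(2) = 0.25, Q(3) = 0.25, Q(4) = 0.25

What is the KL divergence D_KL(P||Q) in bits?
0.2846 bits

D_KL(P||Q) = Σ P(x) log₂(P(x)/Q(x))

Computing term by term:
  P(1)·log₂(P(1)/Q(1)) = 0.21·log₂(0.21/0.25) = -0.05282
  P(2)·log₂(P(2)/Q(2)) = 0.1276·log₂(0.1276/0.25) = -0.12381
  P(3)·log₂(P(3)/Q(3)) = 0.534·log₂(0.534/0.25) = 0.58468
  P(4)·log₂(P(4)/Q(4)) = 0.1284·log₂(0.1284/0.25) = -0.12343

D_KL(P||Q) = -0.05282 - 0.12381 + 0.58468 - 0.12343 = 0.28462 ≈ 0.2846 bits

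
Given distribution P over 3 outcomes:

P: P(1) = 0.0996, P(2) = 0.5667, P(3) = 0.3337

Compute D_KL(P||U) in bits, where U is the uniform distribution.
0.2608 bits

U(i) = 1/3 for all i

D_KL(P||U) = Σ P(x) log₂(P(x) / (1/3))
           = Σ P(x) log₂(P(x)) + log₂(3)
           = log₂(3) - H(P)

H(P) = -Σ P(x) log₂(P(x)):
  -P(1)·log₂(P(1)) = -(0.0996)·log₂(0.0996) = 0.33144
  -P(2)·log₂(P(2)) = -(0.5667)·log₂(0.5667) = 0.46432
  -P(3)·log₂(P(3)) = -(0.3337)·log₂(0.3337) = 0.52837
H(P) = 0.33144 + 0.46432 + 0.52837 = 1.32413 bits

log₂(3) = 1.58496 bits

D_KL(P||U) = 1.58496 - 1.32413 = 0.26083 ≈ 0.2608 bits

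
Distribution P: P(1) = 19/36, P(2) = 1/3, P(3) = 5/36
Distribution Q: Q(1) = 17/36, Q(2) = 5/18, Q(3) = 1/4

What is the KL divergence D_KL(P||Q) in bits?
0.0546 bits

D_KL(P||Q) = Σ P(x) log₂(P(x)/Q(x))

Computing term by term:
  P(1)·log₂(P(1)/Q(1)) = (19/36)·log₂((19/36)/(17/36)) = 0.08469
  P(2)·log₂(P(2)/Q(2)) = (1/3)·log₂((1/3)/(5/18)) = 0.08768
  P(3)·log₂(P(3)/Q(3)) = (5/36)·log₂((5/36)/(1/4)) = -0.11778

D_KL(P||Q) = 0.08469 + 0.08768 - 0.11778 = 0.05459 ≈ 0.0546 bits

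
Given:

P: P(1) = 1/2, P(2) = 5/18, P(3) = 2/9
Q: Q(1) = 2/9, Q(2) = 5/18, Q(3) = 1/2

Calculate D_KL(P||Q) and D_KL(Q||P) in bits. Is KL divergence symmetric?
D_KL(P||Q) = 0.3250 bits, D_KL(Q||P) = 0.3250 bits. The two values coincide for this particular pair, but no — KL divergence is not symmetric in general.

D_KL(P||Q) = Σ P(x) log₂(P(x)/Q(x))

Computing term by term:
  P(1)·log₂(P(1)/Q(1)) = (1/2)·log₂((1/2)/(2/9)) = 0.58496
  P(2)·log₂(P(2)/Q(2)) = (5/18)·log₂((5/18)/(5/18)) = 0.00000
  P(3)·log₂(P(3)/Q(3)) = (2/9)·log₂((2/9)/(1/2)) = -0.25998

D_KL(P||Q) = 0.58496 + 0.00000 - 0.25998 = 0.32498 ≈ 0.3250 bits

D_KL(Q||P) = Σ Q(x) log₂(Q(x)/P(x))

Computing term by term:
  Q(1)·log₂(Q(1)/P(1)) = (2/9)·log₂((2/9)/(1/2)) = -0.25998
  Q(2)·log₂(Q(2)/P(2)) = (5/18)·log₂((5/18)/(5/18)) = 0.00000
  Q(3)·log₂(Q(3)/P(3)) = (1/2)·log₂((1/2)/(2/9)) = 0.58496

D_KL(Q||P) = -0.25998 + 0.00000 + 0.58496 = 0.32498 ≈ 0.3250 bits

These ARE equal here. Q is P with outcomes relabeled (Q(1) = P(3), Q(3) = P(1)) by a relabeling that is its own inverse, so the two sums contain exactly the same terms in a different order. This is a special case — KL divergence is not symmetric in general: D_KL(P||Q) ≠ D_KL(Q||P) for most P, Q.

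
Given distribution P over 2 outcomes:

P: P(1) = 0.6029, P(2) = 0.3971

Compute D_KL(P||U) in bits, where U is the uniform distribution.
0.0308 bits

U(i) = 1/2 for all i

D_KL(P||U) = Σ P(x) log₂(P(x) / (1/2))
           = Σ P(x) log₂(P(x)) + log₂(2)
           = log₂(2) - H(P)

H(P) = -Σ P(x) log₂(P(x)):
  -P(1)·log₂(P(1)) = -(0.6029)·log₂(0.6029) = 0.44012
  -P(2)·log₂(P(2)) = -(0.3971)·log₂(0.3971) = 0.52911
H(P) = 0.44012 + 0.52911 = 0.96923 bits

log₂(2) = 1.00000 bits

D_KL(P||U) = 1.00000 - 0.96923 = 0.03077 ≈ 0.0308 bits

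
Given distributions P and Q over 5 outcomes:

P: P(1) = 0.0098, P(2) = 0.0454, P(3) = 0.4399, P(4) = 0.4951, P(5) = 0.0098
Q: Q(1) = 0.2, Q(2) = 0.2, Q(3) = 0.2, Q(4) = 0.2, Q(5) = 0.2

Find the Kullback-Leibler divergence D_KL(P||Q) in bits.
0.9653 bits

D_KL(P||Q) = Σ P(x) log₂(P(x)/Q(x))

Computing term by term:
  P(1)·log₂(P(1)/Q(1)) = 0.0098·log₂(0.0098/0.2) = -0.04264
  P(2)·log₂(P(2)/Q(2)) = 0.0454·log₂(0.0454/0.2) = -0.09712
  P(3)·log₂(P(3)/Q(3)) = 0.4399·log₂(0.4399/0.2) = 0.50024
  P(4)·log₂(P(4)/Q(4)) = 0.4951·log₂(0.4951/0.2) = 0.64745
  P(5)·log₂(P(5)/Q(5)) = 0.0098·log₂(0.0098/0.2) = -0.04264

D_KL(P||Q) = -0.04264 - 0.09712 + 0.50024 + 0.64745 - 0.04264 = 0.96529 ≈ 0.9653 bits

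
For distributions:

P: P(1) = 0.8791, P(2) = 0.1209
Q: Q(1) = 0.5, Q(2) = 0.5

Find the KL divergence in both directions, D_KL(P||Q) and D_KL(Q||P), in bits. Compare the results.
D_KL(P||Q) = 0.4681 bits, D_KL(Q||P) = 0.6170 bits. D_KL(Q||P) is larger than D_KL(P||Q) by 0.1489 bits; the two directions differ.

D_KL(P||Q) = Σ P(x) log₂(P(x)/Q(x))

Computing term by term:
  P(1)·log₂(P(1)/Q(1)) = 0.8791·log₂(0.8791/0.5) = 0.71567
  P(2)·log₂(P(2)/Q(2)) = 0.1209·log₂(0.1209/0.5) = -0.24762

D_KL(P||Q) = 0.71567 - 0.24762 = 0.46805 ≈ 0.4681 bits

D_KL(Q||P) = Σ Q(x) log₂(Q(x)/P(x))

Computing term by term:
  Q(1)·log₂(Q(1)/P(1)) = 0.5·log₂(0.5/0.8791) = -0.40705
  Q(2)·log₂(Q(2)/P(2)) = 0.5·log₂(0.5/0.1209) = 1.02406

D_KL(Q||P) = -0.40705 + 1.02406 = 0.61701 ≈ 0.6170 bits

These are NOT equal (difference: 0.1489 bits). KL divergence is asymmetric: D_KL(P||Q) ≠ D_KL(Q||P) in general.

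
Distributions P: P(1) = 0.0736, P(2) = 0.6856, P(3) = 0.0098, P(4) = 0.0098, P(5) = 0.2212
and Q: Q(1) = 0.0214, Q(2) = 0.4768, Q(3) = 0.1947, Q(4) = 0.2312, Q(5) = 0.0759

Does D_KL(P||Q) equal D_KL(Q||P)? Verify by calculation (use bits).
D_KL(P||Q) = 0.7448 bits, D_KL(Q||P) = 1.4888 bits. No — D_KL(P||Q) ≠ D_KL(Q||P) for this pair.

D_KL(P||Q) = Σ P(x) log₂(P(x)/Q(x))

Computing term by term:
  P(1)·log₂(P(1)/Q(1)) = 0.0736·log₂(0.0736/0.0214) = 0.13116
  P(2)·log₂(P(2)/Q(2)) = 0.6856·log₂(0.6856/0.4768) = 0.35924
  P(3)·log₂(P(3)/Q(3)) = 0.0098·log₂(0.0098/0.1947) = -0.04226
  P(4)·log₂(P(4)/Q(4)) = 0.0098·log₂(0.0098/0.2312) = -0.04469
  P(5)·log₂(P(5)/Q(5)) = 0.2212·log₂(0.2212/0.0759) = 0.34135

D_KL(P||Q) = 0.13116 + 0.35924 - 0.04226 - 0.04469 + 0.34135 = 0.74480 ≈ 0.7448 bits

D_KL(Q||P) = Σ Q(x) log₂(Q(x)/P(x))

Computing term by term:
  Q(1)·log₂(Q(1)/P(1)) = 0.0214·log₂(0.0214/0.0736) = -0.03814
  Q(2)·log₂(Q(2)/P(2)) = 0.4768·log₂(0.4768/0.6856) = -0.24984
  Q(3)·log₂(Q(3)/P(3)) = 0.1947·log₂(0.1947/0.0098) = 0.83961
  Q(4)·log₂(Q(4)/P(4)) = 0.2312·log₂(0.2312/0.0098) = 1.05432
  Q(5)·log₂(Q(5)/P(5)) = 0.0759·log₂(0.0759/0.2212) = -0.11713

D_KL(Q||P) = -0.03814 - 0.24984 + 0.83961 + 1.05432 - 0.11713 = 1.48882 ≈ 1.4888 bits

These are NOT equal (difference: 0.7440 bits). KL divergence is asymmetric: D_KL(P||Q) ≠ D_KL(Q||P) in general.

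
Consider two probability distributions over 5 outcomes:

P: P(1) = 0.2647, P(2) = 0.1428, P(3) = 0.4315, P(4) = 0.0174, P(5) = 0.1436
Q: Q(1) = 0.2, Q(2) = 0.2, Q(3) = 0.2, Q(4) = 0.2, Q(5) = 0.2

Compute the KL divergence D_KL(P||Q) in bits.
0.3864 bits

D_KL(P||Q) = Σ P(x) log₂(P(x)/Q(x))

Computing term by term:
  P(1)·log₂(P(1)/Q(1)) = 0.2647·log₂(0.2647/0.2) = 0.10703
  P(2)·log₂(P(2)/Q(2)) = 0.1428·log₂(0.1428/0.2) = -0.06940
  P(3)·log₂(P(3)/Q(3)) = 0.4315·log₂(0.4315/0.2) = 0.47869
  P(4)·log₂(P(4)/Q(4)) = 0.0174·log₂(0.0174/0.2) = -0.06130
  P(5)·log₂(P(5)/Q(5)) = 0.1436·log₂(0.1436/0.2) = -0.06863

D_KL(P||Q) = 0.10703 - 0.06940 + 0.47869 - 0.06130 - 0.06863 = 0.38639 ≈ 0.3864 bits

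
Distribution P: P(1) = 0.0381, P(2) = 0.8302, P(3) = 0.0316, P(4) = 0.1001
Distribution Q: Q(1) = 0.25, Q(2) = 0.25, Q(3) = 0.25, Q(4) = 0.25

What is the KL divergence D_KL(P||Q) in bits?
1.1076 bits

D_KL(P||Q) = Σ P(x) log₂(P(x)/Q(x))

Computing term by term:
  P(1)·log₂(P(1)/Q(1)) = 0.0381·log₂(0.0381/0.25) = -0.10341
  P(2)·log₂(P(2)/Q(2)) = 0.8302·log₂(0.8302/0.25) = 1.43752
  P(3)·log₂(P(3)/Q(3)) = 0.0316·log₂(0.0316/0.25) = -0.09429
  P(4)·log₂(P(4)/Q(4)) = 0.1001·log₂(0.1001/0.25) = -0.13218

D_KL(P||Q) = -0.10341 + 1.43752 - 0.09429 - 0.13218 = 1.10764 ≈ 1.1076 bits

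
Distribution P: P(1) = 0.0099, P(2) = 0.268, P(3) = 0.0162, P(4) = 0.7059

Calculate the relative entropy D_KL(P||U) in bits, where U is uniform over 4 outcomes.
0.9739 bits

U(i) = 1/4 for all i

D_KL(P||U) = Σ P(x) log₂(P(x) / (1/4))
           = Σ P(x) log₂(P(x)) + log₂(4)
           = log₂(4) - H(P)

H(P) = -Σ P(x) log₂(P(x)):
  -P(1)·log₂(P(1)) = -(0.0099)·log₂(0.0099) = 0.06592
  -P(2)·log₂(P(2)) = -(0.268)·log₂(0.268) = 0.50912
  -P(3)·log₂(P(3)) = -(0.0162)·log₂(0.0162) = 0.09636
  -P(4)·log₂(P(4)) = -(0.7059)·log₂(0.7059) = 0.35469
H(P) = 0.06592 + 0.50912 + 0.09636 + 0.35469 = 1.02609 bits

log₂(4) = 2.00000 bits

D_KL(P||U) = 2.00000 - 1.02609 = 0.97391 ≈ 0.9739 bits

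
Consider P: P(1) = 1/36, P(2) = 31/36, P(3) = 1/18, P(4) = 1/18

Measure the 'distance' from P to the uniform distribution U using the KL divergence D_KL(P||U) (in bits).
1.2073 bits

U(i) = 1/4 for all i

D_KL(P||U) = Σ P(x) log₂(P(x) / (1/4))
           = Σ P(x) log₂(P(x)) + log₂(4)
           = log₂(4) - H(P)

H(P) = -Σ P(x) log₂(P(x)):
  -P(1)·log₂(P(1)) = -(1/36)·log₂(1/36) = 0.14361
  -P(2)·log₂(P(2)) = -(31/36)·log₂(31/36) = 0.18577
  -P(3)·log₂(P(3)) = -(1/18)·log₂(1/18) = 0.23166
  -P(4)·log₂(P(4)) = -(1/18)·log₂(1/18) = 0.23166
H(P) = 0.14361 + 0.18577 + 0.23166 + 0.23166 = 0.79270 bits

log₂(4) = 2.00000 bits

D_KL(P||U) = 2.00000 - 0.79270 = 1.20730 ≈ 1.2073 bits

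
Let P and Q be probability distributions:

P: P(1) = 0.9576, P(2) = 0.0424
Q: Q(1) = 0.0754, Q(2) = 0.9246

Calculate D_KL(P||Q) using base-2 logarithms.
3.3228 bits

D_KL(P||Q) = Σ P(x) log₂(P(x)/Q(x))

Computing term by term:
  P(1)·log₂(P(1)/Q(1)) = 0.9576·log₂(0.9576/0.0754) = 3.51131
  P(2)·log₂(P(2)/Q(2)) = 0.0424·log₂(0.0424/0.9246) = -0.18854

D_KL(P||Q) = 3.51131 - 0.18854 = 3.32277 ≈ 3.3228 bits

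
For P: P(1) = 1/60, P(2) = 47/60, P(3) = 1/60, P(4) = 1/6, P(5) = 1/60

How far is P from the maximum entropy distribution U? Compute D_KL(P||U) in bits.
1.3198 bits

U(i) = 1/5 for all i

D_KL(P||U) = Σ P(x) log₂(P(x) / (1/5))
           = Σ P(x) log₂(P(x)) + log₂(5)
           = log₂(5) - H(P)

H(P) = -Σ P(x) log₂(P(x)):
  -P(1)·log₂(P(1)) = -(1/60)·log₂(1/60) = 0.09845
  -P(2)·log₂(P(2)) = -(47/60)·log₂(47/60) = 0.27597
  -P(3)·log₂(P(3)) = -(1/60)·log₂(1/60) = 0.09845
  -P(4)·log₂(P(4)) = -(1/6)·log₂(1/6) = 0.43083
  -P(5)·log₂(P(5)) = -(1/60)·log₂(1/60) = 0.09845
H(P) = 0.09845 + 0.27597 + 0.09845 + 0.43083 + 0.09845 = 1.00215 bits

log₂(5) = 2.32193 bits

D_KL(P||U) = 2.32193 - 1.00215 = 1.31978 ≈ 1.3198 bits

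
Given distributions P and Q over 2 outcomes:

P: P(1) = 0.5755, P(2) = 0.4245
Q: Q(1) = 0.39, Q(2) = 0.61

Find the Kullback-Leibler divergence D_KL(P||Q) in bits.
0.1010 bits

D_KL(P||Q) = Σ P(x) log₂(P(x)/Q(x))

Computing term by term:
  P(1)·log₂(P(1)/Q(1)) = 0.5755·log₂(0.5755/0.39) = 0.32305
  P(2)·log₂(P(2)/Q(2)) = 0.4245·log₂(0.4245/0.61) = -0.22203

D_KL(P||Q) = 0.32305 - 0.22203 = 0.10102 ≈ 0.1010 bits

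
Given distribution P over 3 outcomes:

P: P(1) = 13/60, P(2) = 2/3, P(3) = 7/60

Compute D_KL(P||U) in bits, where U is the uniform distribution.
0.3553 bits

U(i) = 1/3 for all i

D_KL(P||U) = Σ P(x) log₂(P(x) / (1/3))
           = Σ P(x) log₂(P(x)) + log₂(3)
           = log₂(3) - H(P)

H(P) = -Σ P(x) log₂(P(x)):
  -P(1)·log₂(P(1)) = -(13/60)·log₂(13/60) = 0.47806
  -P(2)·log₂(P(2)) = -(2/3)·log₂(2/3) = 0.38998
  -P(3)·log₂(P(3)) = -(7/60)·log₂(7/60) = 0.36161
H(P) = 0.47806 + 0.38998 + 0.36161 = 1.22965 bits

log₂(3) = 1.58496 bits

D_KL(P||U) = 1.58496 - 1.22965 = 0.35531 ≈ 0.3553 bits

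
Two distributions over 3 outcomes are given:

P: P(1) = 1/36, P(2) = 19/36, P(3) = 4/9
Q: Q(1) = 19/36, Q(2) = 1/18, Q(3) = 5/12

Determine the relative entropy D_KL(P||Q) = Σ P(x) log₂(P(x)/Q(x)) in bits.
1.6376 bits

D_KL(P||Q) = Σ P(x) log₂(P(x)/Q(x))

Computing term by term:
  P(1)·log₂(P(1)/Q(1)) = (1/36)·log₂((1/36)/(19/36)) = -0.11800
  P(2)·log₂(P(2)/Q(2)) = (19/36)·log₂((19/36)/(1/18)) = 1.71418
  P(3)·log₂(P(3)/Q(3)) = (4/9)·log₂((4/9)/(5/12)) = 0.04138

D_KL(P||Q) = -0.11800 + 1.71418 + 0.04138 = 1.63756 ≈ 1.6376 bits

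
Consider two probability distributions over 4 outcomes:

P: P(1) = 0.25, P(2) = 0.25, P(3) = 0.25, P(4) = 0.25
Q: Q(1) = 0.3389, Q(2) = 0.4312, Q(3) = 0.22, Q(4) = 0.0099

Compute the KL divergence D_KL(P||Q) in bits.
0.9044 bits

D_KL(P||Q) = Σ P(x) log₂(P(x)/Q(x))

Computing term by term:
  P(1)·log₂(P(1)/Q(1)) = 0.25·log₂(0.25/0.3389) = -0.10973
  P(2)·log₂(P(2)/Q(2)) = 0.25·log₂(0.25/0.4312) = -0.19661
  P(3)·log₂(P(3)/Q(3)) = 0.25·log₂(0.25/0.22) = 0.04611
  P(4)·log₂(P(4)/Q(4)) = 0.25·log₂(0.25/0.0099) = 1.16459

D_KL(P||Q) = -0.10973 - 0.19661 + 0.04611 + 1.16459 = 0.90436 ≈ 0.9044 bits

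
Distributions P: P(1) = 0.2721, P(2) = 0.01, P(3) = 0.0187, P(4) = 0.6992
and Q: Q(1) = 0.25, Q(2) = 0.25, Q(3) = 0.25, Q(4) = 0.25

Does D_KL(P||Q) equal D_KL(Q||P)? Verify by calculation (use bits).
D_KL(P||Q) = 0.9543 bits, D_KL(Q||P) = 1.6947 bits. No — D_KL(P||Q) ≠ D_KL(Q||P) for this pair.

D_KL(P||Q) = Σ P(x) log₂(P(x)/Q(x))

Computing term by term:
  P(1)·log₂(P(1)/Q(1)) = 0.2721·log₂(0.2721/0.25) = 0.03325
  P(2)·log₂(P(2)/Q(2)) = 0.01·log₂(0.01/0.25) = -0.04644
  P(3)·log₂(P(3)/Q(3)) = 0.0187·log₂(0.0187/0.25) = -0.06995
  P(4)·log₂(P(4)/Q(4)) = 0.6992·log₂(0.6992/0.25) = 1.03746

D_KL(P||Q) = 0.03325 - 0.04644 - 0.06995 + 1.03746 = 0.95432 ≈ 0.9543 bits

D_KL(Q||P) = Σ Q(x) log₂(Q(x)/P(x))

Computing term by term:
  Q(1)·log₂(Q(1)/P(1)) = 0.25·log₂(0.25/0.2721) = -0.03055
  Q(2)·log₂(Q(2)/P(2)) = 0.25·log₂(0.25/0.01) = 1.16096
  Q(3)·log₂(Q(3)/P(3)) = 0.25·log₂(0.25/0.0187) = 0.93520
  Q(4)·log₂(Q(4)/P(4)) = 0.25·log₂(0.25/0.6992) = -0.37094

D_KL(Q||P) = -0.03055 + 1.16096 + 0.93520 - 0.37094 = 1.69467 ≈ 1.6947 bits

These are NOT equal (difference: 0.7404 bits). KL divergence is asymmetric: D_KL(P||Q) ≠ D_KL(Q||P) in general.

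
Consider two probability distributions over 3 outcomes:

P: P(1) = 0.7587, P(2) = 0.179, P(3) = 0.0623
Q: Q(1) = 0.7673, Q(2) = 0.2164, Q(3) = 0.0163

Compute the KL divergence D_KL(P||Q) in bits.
0.0592 bits

D_KL(P||Q) = Σ P(x) log₂(P(x)/Q(x))

Computing term by term:
  P(1)·log₂(P(1)/Q(1)) = 0.7587·log₂(0.7587/0.7673) = -0.01234
  P(2)·log₂(P(2)/Q(2)) = 0.179·log₂(0.179/0.2164) = -0.04900
  P(3)·log₂(P(3)/Q(3)) = 0.0623·log₂(0.0623/0.0163) = 0.12051

D_KL(P||Q) = -0.01234 - 0.04900 + 0.12051 = 0.05917 ≈ 0.0592 bits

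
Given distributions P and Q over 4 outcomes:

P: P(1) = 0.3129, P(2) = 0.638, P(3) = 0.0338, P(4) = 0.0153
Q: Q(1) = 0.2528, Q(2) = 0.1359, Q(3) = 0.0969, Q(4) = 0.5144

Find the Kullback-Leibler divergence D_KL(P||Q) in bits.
1.3907 bits

D_KL(P||Q) = Σ P(x) log₂(P(x)/Q(x))

Computing term by term:
  P(1)·log₂(P(1)/Q(1)) = 0.3129·log₂(0.3129/0.2528) = 0.09628
  P(2)·log₂(P(2)/Q(2)) = 0.638·log₂(0.638/0.1359) = 1.42338
  P(3)·log₂(P(3)/Q(3)) = 0.0338·log₂(0.0338/0.0969) = -0.05136
  P(4)·log₂(P(4)/Q(4)) = 0.0153·log₂(0.0153/0.5144) = -0.07759

D_KL(P||Q) = 0.09628 + 1.42338 - 0.05136 - 0.07759 = 1.39071 ≈ 1.3907 bits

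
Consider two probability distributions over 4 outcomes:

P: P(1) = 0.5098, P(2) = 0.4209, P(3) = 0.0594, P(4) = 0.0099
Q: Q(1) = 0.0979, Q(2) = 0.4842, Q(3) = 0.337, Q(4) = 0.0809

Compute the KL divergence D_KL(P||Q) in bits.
0.9498 bits

D_KL(P||Q) = Σ P(x) log₂(P(x)/Q(x))

Computing term by term:
  P(1)·log₂(P(1)/Q(1)) = 0.5098·log₂(0.5098/0.0979) = 1.21360
  P(2)·log₂(P(2)/Q(2)) = 0.4209·log₂(0.4209/0.4842) = -0.08507
  P(3)·log₂(P(3)/Q(3)) = 0.0594·log₂(0.0594/0.337) = -0.14875
  P(4)·log₂(P(4)/Q(4)) = 0.0099·log₂(0.0099/0.0809) = -0.03000

D_KL(P||Q) = 1.21360 - 0.08507 - 0.14875 - 0.03000 = 0.94978 ≈ 0.9498 bits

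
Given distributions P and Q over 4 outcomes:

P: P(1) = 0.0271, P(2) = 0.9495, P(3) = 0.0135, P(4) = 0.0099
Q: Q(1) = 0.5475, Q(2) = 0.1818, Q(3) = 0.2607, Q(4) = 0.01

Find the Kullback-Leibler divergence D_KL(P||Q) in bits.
2.0891 bits

D_KL(P||Q) = Σ P(x) log₂(P(x)/Q(x))

Computing term by term:
  P(1)·log₂(P(1)/Q(1)) = 0.0271·log₂(0.0271/0.5475) = -0.11752
  P(2)·log₂(P(2)/Q(2)) = 0.9495·log₂(0.9495/0.1818) = 2.26438
  P(3)·log₂(P(3)/Q(3)) = 0.0135·log₂(0.0135/0.2607) = -0.05766
  P(4)·log₂(P(4)/Q(4)) = 0.0099·log₂(0.0099/0.01) = -0.00014

D_KL(P||Q) = -0.11752 + 2.26438 - 0.05766 - 0.00014 = 2.08906 ≈ 2.0891 bits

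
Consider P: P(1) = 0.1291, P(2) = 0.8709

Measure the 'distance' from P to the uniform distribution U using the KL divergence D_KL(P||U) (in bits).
0.4450 bits

U(i) = 1/2 for all i

D_KL(P||U) = Σ P(x) log₂(P(x) / (1/2))
           = Σ P(x) log₂(P(x)) + log₂(2)
           = log₂(2) - H(P)

H(P) = -Σ P(x) log₂(P(x)):
  -P(1)·log₂(P(1)) = -(0.1291)·log₂(0.1291) = 0.38129
  -P(2)·log₂(P(2)) = -(0.8709)·log₂(0.8709) = 0.17368
H(P) = 0.38129 + 0.17368 = 0.55497 bits

log₂(2) = 1.00000 bits

D_KL(P||U) = 1.00000 - 0.55497 = 0.44503 ≈ 0.4450 bits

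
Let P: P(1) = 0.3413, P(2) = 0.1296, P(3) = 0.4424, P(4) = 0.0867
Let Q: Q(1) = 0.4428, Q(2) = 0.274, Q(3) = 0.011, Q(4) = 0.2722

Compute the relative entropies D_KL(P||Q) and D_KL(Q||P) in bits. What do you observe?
D_KL(P||Q) = 1.9466 bits, D_KL(Q||P) = 0.8529 bits. The two directions give different values (D_KL(P||Q) exceeds D_KL(Q||P) by 1.0937 bits): KL divergence is asymmetric.

D_KL(P||Q) = Σ P(x) log₂(P(x)/Q(x))

Computing term by term:
  P(1)·log₂(P(1)/Q(1)) = 0.3413·log₂(0.3413/0.4428) = -0.12820
  P(2)·log₂(P(2)/Q(2)) = 0.1296·log₂(0.1296/0.274) = -0.13998
  P(3)·log₂(P(3)/Q(3)) = 0.4424·log₂(0.4424/0.011) = 2.35789
  P(4)·log₂(P(4)/Q(4)) = 0.0867·log₂(0.0867/0.2722) = -0.14310

D_KL(P||Q) = -0.12820 - 0.13998 + 2.35789 - 0.14310 = 1.94661 ≈ 1.9466 bits

D_KL(Q||P) = Σ Q(x) log₂(Q(x)/P(x))

Computing term by term:
  Q(1)·log₂(Q(1)/P(1)) = 0.4428·log₂(0.4428/0.3413) = 0.16632
  Q(2)·log₂(Q(2)/P(2)) = 0.274·log₂(0.274/0.1296) = 0.29595
  Q(3)·log₂(Q(3)/P(3)) = 0.011·log₂(0.011/0.4424) = -0.05863
  Q(4)·log₂(Q(4)/P(4)) = 0.2722·log₂(0.2722/0.0867) = 0.44928

D_KL(Q||P) = 0.16632 + 0.29595 - 0.05863 + 0.44928 = 0.85292 ≈ 0.8529 bits

These are NOT equal (difference: 1.0937 bits). KL divergence is asymmetric: D_KL(P||Q) ≠ D_KL(Q||P) in general.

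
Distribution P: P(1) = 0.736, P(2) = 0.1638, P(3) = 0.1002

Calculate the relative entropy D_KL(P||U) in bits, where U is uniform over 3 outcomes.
0.4994 bits

U(i) = 1/3 for all i

D_KL(P||U) = Σ P(x) log₂(P(x) / (1/3))
           = Σ P(x) log₂(P(x)) + log₂(3)
           = log₂(3) - H(P)

H(P) = -Σ P(x) log₂(P(x)):
  -P(1)·log₂(P(1)) = -(0.736)·log₂(0.736) = 0.32548
  -P(2)·log₂(P(2)) = -(0.1638)·log₂(0.1638) = 0.42752
  -P(3)·log₂(P(3)) = -(0.1002)·log₂(0.1002) = 0.33257
H(P) = 0.32548 + 0.42752 + 0.33257 = 1.08557 bits

log₂(3) = 1.58496 bits

D_KL(P||U) = 1.58496 - 1.08557 = 0.49939 ≈ 0.4994 bits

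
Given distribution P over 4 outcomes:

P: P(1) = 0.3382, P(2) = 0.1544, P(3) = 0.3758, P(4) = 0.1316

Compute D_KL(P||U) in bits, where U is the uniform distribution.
0.1392 bits

U(i) = 1/4 for all i

D_KL(P||U) = Σ P(x) log₂(P(x) / (1/4))
           = Σ P(x) log₂(P(x)) + log₂(4)
           = log₂(4) - H(P)

H(P) = -Σ P(x) log₂(P(x)):
  -P(1)·log₂(P(1)) = -(0.3382)·log₂(0.3382) = 0.52896
  -P(2)·log₂(P(2)) = -(0.1544)·log₂(0.1544) = 0.41615
  -P(3)·log₂(P(3)) = -(0.3758)·log₂(0.3758) = 0.53062
  -P(4)·log₂(P(4)) = -(0.1316)·log₂(0.1316) = 0.38503
H(P) = 0.52896 + 0.41615 + 0.53062 + 0.38503 = 1.86076 bits

log₂(4) = 2.00000 bits

D_KL(P||U) = 2.00000 - 1.86076 = 0.13924 ≈ 0.1392 bits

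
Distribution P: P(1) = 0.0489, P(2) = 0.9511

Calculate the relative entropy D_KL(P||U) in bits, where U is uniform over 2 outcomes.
0.7183 bits

U(i) = 1/2 for all i

D_KL(P||U) = Σ P(x) log₂(P(x) / (1/2))
           = Σ P(x) log₂(P(x)) + log₂(2)
           = log₂(2) - H(P)

H(P) = -Σ P(x) log₂(P(x)):
  -P(1)·log₂(P(1)) = -(0.0489)·log₂(0.0489) = 0.21291
  -P(2)·log₂(P(2)) = -(0.9511)·log₂(0.9511) = 0.06879
H(P) = 0.21291 + 0.06879 = 0.28170 bits

log₂(2) = 1.00000 bits

D_KL(P||U) = 1.00000 - 0.28170 = 0.71830 ≈ 0.7183 bits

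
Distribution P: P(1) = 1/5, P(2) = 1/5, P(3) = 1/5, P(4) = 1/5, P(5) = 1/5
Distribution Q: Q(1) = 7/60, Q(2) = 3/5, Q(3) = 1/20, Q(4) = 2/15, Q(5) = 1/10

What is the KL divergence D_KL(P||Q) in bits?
0.5555 bits

D_KL(P||Q) = Σ P(x) log₂(P(x)/Q(x))

Computing term by term:
  P(1)·log₂(P(1)/Q(1)) = (1/5)·log₂((1/5)/(7/60)) = 0.15552
  P(2)·log₂(P(2)/Q(2)) = (1/5)·log₂((1/5)/(3/5)) = -0.31699
  P(3)·log₂(P(3)/Q(3)) = (1/5)·log₂((1/5)/(1/20)) = 0.40000
  P(4)·log₂(P(4)/Q(4)) = (1/5)·log₂((1/5)/(2/15)) = 0.11699
  P(5)·log₂(P(5)/Q(5)) = (1/5)·log₂((1/5)/(1/10)) = 0.20000

D_KL(P||Q) = 0.15552 - 0.31699 + 0.40000 + 0.11699 + 0.20000 = 0.55552 ≈ 0.5555 bits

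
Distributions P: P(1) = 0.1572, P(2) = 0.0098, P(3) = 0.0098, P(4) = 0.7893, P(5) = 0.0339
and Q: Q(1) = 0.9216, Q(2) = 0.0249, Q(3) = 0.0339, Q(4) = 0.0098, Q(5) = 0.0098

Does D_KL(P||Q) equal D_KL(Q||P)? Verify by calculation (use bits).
D_KL(P||Q) = 4.6264 bits, D_KL(Q||P) = 2.3661 bits. No — D_KL(P||Q) ≠ D_KL(Q||P) for this pair.

D_KL(P||Q) = Σ P(x) log₂(P(x)/Q(x))

Computing term by term:
  P(1)·log₂(P(1)/Q(1)) = 0.1572·log₂(0.1572/0.9216) = -0.40110
  P(2)·log₂(P(2)/Q(2)) = 0.0098·log₂(0.0098/0.0249) = -0.01318
  P(3)·log₂(P(3)/Q(3)) = 0.0098·log₂(0.0098/0.0339) = -0.01755
  P(4)·log₂(P(4)/Q(4)) = 0.7893·log₂(0.7893/0.0098) = 4.99757
  P(5)·log₂(P(5)/Q(5)) = 0.0339·log₂(0.0339/0.0098) = 0.06070

D_KL(P||Q) = -0.40110 - 0.01318 - 0.01755 + 4.99757 + 0.06070 = 4.62644 ≈ 4.6264 bits

D_KL(Q||P) = Σ Q(x) log₂(Q(x)/P(x))

Computing term by term:
  Q(1)·log₂(Q(1)/P(1)) = 0.9216·log₂(0.9216/0.1572) = 2.35150
  Q(2)·log₂(Q(2)/P(2)) = 0.0249·log₂(0.0249/0.0098) = 0.03350
  Q(3)·log₂(Q(3)/P(3)) = 0.0339·log₂(0.0339/0.0098) = 0.06070
  Q(4)·log₂(Q(4)/P(4)) = 0.0098·log₂(0.0098/0.7893) = -0.06205
  Q(5)·log₂(Q(5)/P(5)) = 0.0098·log₂(0.0098/0.0339) = -0.01755

D_KL(Q||P) = 2.35150 + 0.03350 + 0.06070 - 0.06205 - 0.01755 = 2.36610 ≈ 2.3661 bits

These are NOT equal (difference: 2.2603 bits). KL divergence is asymmetric: D_KL(P||Q) ≠ D_KL(Q||P) in general.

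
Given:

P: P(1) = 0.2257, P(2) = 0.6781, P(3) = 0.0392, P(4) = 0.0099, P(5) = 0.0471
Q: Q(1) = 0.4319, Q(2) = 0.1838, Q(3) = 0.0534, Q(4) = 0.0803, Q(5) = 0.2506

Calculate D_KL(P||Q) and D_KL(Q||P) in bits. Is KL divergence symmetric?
D_KL(P||Q) = 0.9048 bits, D_KL(Q||P) = 0.9289 bits. No, KL divergence is not symmetric.

D_KL(P||Q) = Σ P(x) log₂(P(x)/Q(x))

Computing term by term:
  P(1)·log₂(P(1)/Q(1)) = 0.2257·log₂(0.2257/0.4319) = -0.21132
  P(2)·log₂(P(2)/Q(2)) = 0.6781·log₂(0.6781/0.1838) = 1.27711
  P(3)·log₂(P(3)/Q(3)) = 0.0392·log₂(0.0392/0.0534) = -0.01748
  P(4)·log₂(P(4)/Q(4)) = 0.0099·log₂(0.0099/0.0803) = -0.02990
  P(5)·log₂(P(5)/Q(5)) = 0.0471·log₂(0.0471/0.2506) = -0.11359

D_KL(P||Q) = -0.21132 + 1.27711 - 0.01748 - 0.02990 - 0.11359 = 0.90482 ≈ 0.9048 bits

D_KL(Q||P) = Σ Q(x) log₂(Q(x)/P(x))

Computing term by term:
  Q(1)·log₂(Q(1)/P(1)) = 0.4319·log₂(0.4319/0.2257) = 0.40438
  Q(2)·log₂(Q(2)/P(2)) = 0.1838·log₂(0.1838/0.6781) = -0.34616
  Q(3)·log₂(Q(3)/P(3)) = 0.0534·log₂(0.0534/0.0392) = 0.02382
  Q(4)·log₂(Q(4)/P(4)) = 0.0803·log₂(0.0803/0.0099) = 0.24250
  Q(5)·log₂(Q(5)/P(5)) = 0.2506·log₂(0.2506/0.0471) = 0.60434

D_KL(Q||P) = 0.40438 - 0.34616 + 0.02382 + 0.24250 + 0.60434 = 0.92888 ≈ 0.9289 bits

These are NOT equal (difference: 0.0241 bits). KL divergence is asymmetric: D_KL(P||Q) ≠ D_KL(Q||P) in general.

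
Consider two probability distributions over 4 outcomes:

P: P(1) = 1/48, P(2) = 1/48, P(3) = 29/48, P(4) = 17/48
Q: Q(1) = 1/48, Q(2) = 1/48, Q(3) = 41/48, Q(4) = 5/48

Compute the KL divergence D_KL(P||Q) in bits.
0.3235 bits

D_KL(P||Q) = Σ P(x) log₂(P(x)/Q(x))

Computing term by term:
  P(1)·log₂(P(1)/Q(1)) = (1/48)·log₂((1/48)/(1/48)) = 0.00000
  P(2)·log₂(P(2)/Q(2)) = (1/48)·log₂((1/48)/(1/48)) = 0.00000
  P(3)·log₂(P(3)/Q(3)) = (29/48)·log₂((29/48)/(41/48)) = -0.30182
  P(4)·log₂(P(4)/Q(4)) = (17/48)·log₂((17/48)/(5/48)) = 0.62529

D_KL(P||Q) = 0.00000 + 0.00000 - 0.30182 + 0.62529 = 0.32347 ≈ 0.3235 bits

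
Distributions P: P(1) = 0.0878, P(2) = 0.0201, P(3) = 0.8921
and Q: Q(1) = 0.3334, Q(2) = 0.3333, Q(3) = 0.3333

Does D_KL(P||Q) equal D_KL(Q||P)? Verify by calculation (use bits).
D_KL(P||Q) = 1.0167 bits, D_KL(Q||P) = 1.5188 bits. No — D_KL(P||Q) ≠ D_KL(Q||P) for this pair.

D_KL(P||Q) = Σ P(x) log₂(P(x)/Q(x))

Computing term by term:
  P(1)·log₂(P(1)/Q(1)) = 0.0878·log₂(0.0878/0.3334) = -0.16901
  P(2)·log₂(P(2)/Q(2)) = 0.0201·log₂(0.0201/0.3333) = -0.08144
  P(3)·log₂(P(3)/Q(3)) = 0.8921·log₂(0.8921/0.3333) = 1.26712

D_KL(P||Q) = -0.16901 - 0.08144 + 1.26712 = 1.01667 ≈ 1.0167 bits

D_KL(Q||P) = Σ Q(x) log₂(Q(x)/P(x))

Computing term by term:
  Q(1)·log₂(Q(1)/P(1)) = 0.3334·log₂(0.3334/0.0878) = 0.64178
  Q(2)·log₂(Q(2)/P(2)) = 0.3333·log₂(0.3333/0.0201) = 1.35038
  Q(3)·log₂(Q(3)/P(3)) = 0.3333·log₂(0.3333/0.8921) = -0.47341

D_KL(Q||P) = 0.64178 + 1.35038 - 0.47341 = 1.51875 ≈ 1.5188 bits

These are NOT equal (difference: 0.5021 bits). KL divergence is asymmetric: D_KL(P||Q) ≠ D_KL(Q||P) in general.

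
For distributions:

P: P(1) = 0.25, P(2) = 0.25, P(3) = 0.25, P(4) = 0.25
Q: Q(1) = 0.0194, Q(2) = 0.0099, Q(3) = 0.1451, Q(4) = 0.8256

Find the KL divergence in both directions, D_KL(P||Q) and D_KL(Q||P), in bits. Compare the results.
D_KL(P||Q) = 1.8519 bits, D_KL(Q||P) = 1.1914 bits. D_KL(P||Q) is larger than D_KL(Q||P) by 0.6605 bits; the two directions differ.

D_KL(P||Q) = Σ P(x) log₂(P(x)/Q(x))

Computing term by term:
  P(1)·log₂(P(1)/Q(1)) = 0.25·log₂(0.25/0.0194) = 0.92195
  P(2)·log₂(P(2)/Q(2)) = 0.25·log₂(0.25/0.0099) = 1.16459
  P(3)·log₂(P(3)/Q(3)) = 0.25·log₂(0.25/0.1451) = 0.19622
  P(4)·log₂(P(4)/Q(4)) = 0.25·log₂(0.25/0.8256) = -0.43088

D_KL(P||Q) = 0.92195 + 1.16459 + 0.19622 - 0.43088 = 1.85188 ≈ 1.8519 bits

D_KL(Q||P) = Σ Q(x) log₂(Q(x)/P(x))

Computing term by term:
  Q(1)·log₂(Q(1)/P(1)) = 0.0194·log₂(0.0194/0.25) = -0.07154
  Q(2)·log₂(Q(2)/P(2)) = 0.0099·log₂(0.0099/0.25) = -0.04612
  Q(3)·log₂(Q(3)/P(3)) = 0.1451·log₂(0.1451/0.25) = -0.11389
  Q(4)·log₂(Q(4)/P(4)) = 0.8256·log₂(0.8256/0.25) = 1.42293

D_KL(Q||P) = -0.07154 - 0.04612 - 0.11389 + 1.42293 = 1.19138 ≈ 1.1914 bits

These are NOT equal (difference: 0.6605 bits). KL divergence is asymmetric: D_KL(P||Q) ≠ D_KL(Q||P) in general.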